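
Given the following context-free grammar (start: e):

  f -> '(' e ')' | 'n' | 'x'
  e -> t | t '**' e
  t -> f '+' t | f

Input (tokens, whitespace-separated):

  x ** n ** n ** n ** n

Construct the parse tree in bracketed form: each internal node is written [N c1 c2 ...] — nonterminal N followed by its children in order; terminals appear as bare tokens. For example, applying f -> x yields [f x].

e
t ** e
f ** e
x ** e
x ** t ** e
x ** f ** e
x ** n ** e
x ** n ** t ** e
x ** n ** f ** e
x ** n ** n ** e
x ** n ** n ** t ** e
x ** n ** n ** f ** e
x ** n ** n ** n ** e
x ** n ** n ** n ** t
x ** n ** n ** n ** f
x ** n ** n ** n ** n

[e [t [f x]] ** [e [t [f n]] ** [e [t [f n]] ** [e [t [f n]] ** [e [t [f n]]]]]]]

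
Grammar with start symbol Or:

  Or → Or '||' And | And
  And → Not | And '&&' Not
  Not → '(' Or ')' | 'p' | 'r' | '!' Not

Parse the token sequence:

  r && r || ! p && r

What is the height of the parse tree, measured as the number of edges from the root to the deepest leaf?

[Or [Or [And [And [Not r]] && [Not r]]] || [And [And [Not ! [Not p]]] && [Not r]]]

5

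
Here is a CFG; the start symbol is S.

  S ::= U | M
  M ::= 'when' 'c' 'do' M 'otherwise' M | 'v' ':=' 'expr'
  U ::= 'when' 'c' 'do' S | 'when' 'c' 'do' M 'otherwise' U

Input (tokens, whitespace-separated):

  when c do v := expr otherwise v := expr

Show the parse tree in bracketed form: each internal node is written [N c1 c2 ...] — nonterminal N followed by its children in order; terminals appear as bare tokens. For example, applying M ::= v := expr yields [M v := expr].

S
M
when c do M otherwise M
when c do v := expr otherwise M
when c do v := expr otherwise v := expr

[S [M when c do [M v := expr] otherwise [M v := expr]]]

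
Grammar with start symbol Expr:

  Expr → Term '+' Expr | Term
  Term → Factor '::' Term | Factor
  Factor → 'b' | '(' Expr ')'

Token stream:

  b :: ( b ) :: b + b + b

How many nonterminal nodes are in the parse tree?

16

[Expr [Term [Factor b] :: [Term [Factor ( [Expr [Term [Factor b]]] )] :: [Term [Factor b]]]] + [Expr [Term [Factor b]] + [Expr [Term [Factor b]]]]]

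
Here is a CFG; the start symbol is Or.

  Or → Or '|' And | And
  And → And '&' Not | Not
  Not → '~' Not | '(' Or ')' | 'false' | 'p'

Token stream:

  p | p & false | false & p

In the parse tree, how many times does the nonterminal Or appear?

[Or [Or [Or [And [Not p]]] | [And [And [Not p]] & [Not false]]] | [And [And [Not false]] & [Not p]]]

3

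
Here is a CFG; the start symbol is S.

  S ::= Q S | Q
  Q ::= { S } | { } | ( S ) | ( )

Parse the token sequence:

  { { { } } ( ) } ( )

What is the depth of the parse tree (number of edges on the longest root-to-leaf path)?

6

[S [Q { [S [Q { [S [Q { }]] }] [S [Q ( )]]] }] [S [Q ( )]]]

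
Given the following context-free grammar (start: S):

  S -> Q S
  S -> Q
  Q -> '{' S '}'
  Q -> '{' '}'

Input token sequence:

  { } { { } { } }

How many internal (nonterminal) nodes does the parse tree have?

8

[S [Q { }] [S [Q { [S [Q { }] [S [Q { }]]] }]]]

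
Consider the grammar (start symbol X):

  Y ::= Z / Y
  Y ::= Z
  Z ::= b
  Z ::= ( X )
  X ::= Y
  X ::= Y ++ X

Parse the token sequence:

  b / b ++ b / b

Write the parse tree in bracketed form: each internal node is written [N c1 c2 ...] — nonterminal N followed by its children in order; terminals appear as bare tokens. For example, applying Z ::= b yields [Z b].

[X [Y [Z b] / [Y [Z b]]] ++ [X [Y [Z b] / [Y [Z b]]]]]

X
Y ++ X
Z / Y ++ X
b / Y ++ X
b / Z ++ X
b / b ++ X
b / b ++ Y
b / b ++ Z / Y
b / b ++ b / Y
b / b ++ b / Z
b / b ++ b / b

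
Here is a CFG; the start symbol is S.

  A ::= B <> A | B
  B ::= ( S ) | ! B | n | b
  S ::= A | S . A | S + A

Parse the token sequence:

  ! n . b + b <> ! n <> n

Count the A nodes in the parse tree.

[S [S [S [A [B ! [B n]]]] . [A [B b]]] + [A [B b] <> [A [B ! [B n]] <> [A [B n]]]]]

5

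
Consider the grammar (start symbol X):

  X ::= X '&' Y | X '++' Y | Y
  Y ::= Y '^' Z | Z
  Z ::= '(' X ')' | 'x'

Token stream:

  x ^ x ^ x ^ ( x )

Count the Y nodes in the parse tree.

[X [Y [Y [Y [Y [Z x]] ^ [Z x]] ^ [Z x]] ^ [Z ( [X [Y [Z x]]] )]]]

5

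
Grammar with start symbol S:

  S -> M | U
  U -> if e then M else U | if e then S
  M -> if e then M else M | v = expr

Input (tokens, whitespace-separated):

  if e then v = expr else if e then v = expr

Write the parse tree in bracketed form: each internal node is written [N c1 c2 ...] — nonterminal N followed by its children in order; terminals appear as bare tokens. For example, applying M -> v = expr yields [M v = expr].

S
U
if e then M else U
if e then v = expr else U
if e then v = expr else if e then S
if e then v = expr else if e then M
if e then v = expr else if e then v = expr

[S [U if e then [M v = expr] else [U if e then [S [M v = expr]]]]]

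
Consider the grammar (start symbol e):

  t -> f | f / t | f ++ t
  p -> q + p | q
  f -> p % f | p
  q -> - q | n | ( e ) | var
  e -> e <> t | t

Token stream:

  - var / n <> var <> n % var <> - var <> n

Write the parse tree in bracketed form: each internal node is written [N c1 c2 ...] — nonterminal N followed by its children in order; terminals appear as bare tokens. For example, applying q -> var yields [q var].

[e [e [e [e [e [t [f [p [q - [q var]]]] / [t [f [p [q n]]]]]] <> [t [f [p [q var]]]]] <> [t [f [p [q n]] % [f [p [q var]]]]]] <> [t [f [p [q - [q var]]]]]] <> [t [f [p [q n]]]]]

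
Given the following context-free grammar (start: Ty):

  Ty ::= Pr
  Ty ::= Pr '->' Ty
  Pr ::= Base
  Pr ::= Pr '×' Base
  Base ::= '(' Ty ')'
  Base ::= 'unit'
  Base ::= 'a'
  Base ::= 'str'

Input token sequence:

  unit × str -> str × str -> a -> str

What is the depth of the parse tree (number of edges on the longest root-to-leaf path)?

[Ty [Pr [Pr [Base unit]] × [Base str]] -> [Ty [Pr [Pr [Base str]] × [Base str]] -> [Ty [Pr [Base a]] -> [Ty [Pr [Base str]]]]]]

6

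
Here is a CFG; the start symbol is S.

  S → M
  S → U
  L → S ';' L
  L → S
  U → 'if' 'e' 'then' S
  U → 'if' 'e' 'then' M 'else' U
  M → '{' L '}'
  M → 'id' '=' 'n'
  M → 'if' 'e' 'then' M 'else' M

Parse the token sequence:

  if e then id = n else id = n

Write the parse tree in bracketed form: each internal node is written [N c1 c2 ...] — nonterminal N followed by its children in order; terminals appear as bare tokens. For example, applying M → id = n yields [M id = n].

S
M
if e then M else M
if e then id = n else M
if e then id = n else id = n

[S [M if e then [M id = n] else [M id = n]]]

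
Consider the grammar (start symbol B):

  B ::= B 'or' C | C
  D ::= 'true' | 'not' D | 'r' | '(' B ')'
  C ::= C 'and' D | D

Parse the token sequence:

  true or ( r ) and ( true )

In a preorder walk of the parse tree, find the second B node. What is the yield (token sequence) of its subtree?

true

[B [B [C [D true]]] or [C [C [D ( [B [C [D r]]] )]] and [D ( [B [C [D true]]] )]]]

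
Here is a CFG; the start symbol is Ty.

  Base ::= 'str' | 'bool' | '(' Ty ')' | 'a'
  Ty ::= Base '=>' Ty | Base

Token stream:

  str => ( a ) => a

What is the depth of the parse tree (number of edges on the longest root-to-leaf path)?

[Ty [Base str] => [Ty [Base ( [Ty [Base a]] )] => [Ty [Base a]]]]

5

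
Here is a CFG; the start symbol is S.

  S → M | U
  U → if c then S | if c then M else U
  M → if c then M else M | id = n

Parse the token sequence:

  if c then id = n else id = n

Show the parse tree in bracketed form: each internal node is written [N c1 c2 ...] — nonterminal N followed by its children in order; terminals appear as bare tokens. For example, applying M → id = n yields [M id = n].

S
M
if c then M else M
if c then id = n else M
if c then id = n else id = n

[S [M if c then [M id = n] else [M id = n]]]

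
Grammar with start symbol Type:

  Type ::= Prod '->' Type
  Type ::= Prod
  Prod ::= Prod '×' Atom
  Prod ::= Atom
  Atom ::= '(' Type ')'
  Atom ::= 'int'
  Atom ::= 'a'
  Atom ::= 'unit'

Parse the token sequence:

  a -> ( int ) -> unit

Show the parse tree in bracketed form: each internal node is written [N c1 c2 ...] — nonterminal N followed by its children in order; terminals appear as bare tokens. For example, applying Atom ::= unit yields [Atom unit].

[Type [Prod [Atom a]] -> [Type [Prod [Atom ( [Type [Prod [Atom int]]] )]] -> [Type [Prod [Atom unit]]]]]

Type
Prod -> Type
Atom -> Type
a -> Type
a -> Prod -> Type
a -> Atom -> Type
a -> ( Type ) -> Type
a -> ( Prod ) -> Type
a -> ( Atom ) -> Type
a -> ( int ) -> Type
a -> ( int ) -> Prod
a -> ( int ) -> Atom
a -> ( int ) -> unit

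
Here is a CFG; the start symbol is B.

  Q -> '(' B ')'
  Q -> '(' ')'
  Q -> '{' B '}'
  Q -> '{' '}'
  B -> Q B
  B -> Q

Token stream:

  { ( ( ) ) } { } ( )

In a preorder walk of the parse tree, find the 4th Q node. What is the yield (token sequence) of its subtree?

{ }

[B [Q { [B [Q ( [B [Q ( )]] )]] }] [B [Q { }] [B [Q ( )]]]]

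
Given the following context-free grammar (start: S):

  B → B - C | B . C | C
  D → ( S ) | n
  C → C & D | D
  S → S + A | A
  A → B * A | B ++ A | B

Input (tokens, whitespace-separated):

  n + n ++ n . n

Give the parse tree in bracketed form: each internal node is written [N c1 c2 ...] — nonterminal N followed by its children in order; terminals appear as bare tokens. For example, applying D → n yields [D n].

[S [S [A [B [C [D n]]]]] + [A [B [C [D n]]] ++ [A [B [B [C [D n]]] . [C [D n]]]]]]

S
S + A
A + A
B + A
C + A
D + A
n + A
n + B ++ A
n + C ++ A
n + D ++ A
n + n ++ A
n + n ++ B
n + n ++ B . C
n + n ++ C . C
n + n ++ D . C
n + n ++ n . C
n + n ++ n . D
n + n ++ n . n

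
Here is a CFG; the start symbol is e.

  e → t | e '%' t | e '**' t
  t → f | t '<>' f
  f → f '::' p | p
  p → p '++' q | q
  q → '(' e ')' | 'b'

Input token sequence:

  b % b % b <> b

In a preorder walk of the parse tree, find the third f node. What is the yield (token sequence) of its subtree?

[e [e [e [t [f [p [q b]]]]] % [t [f [p [q b]]]]] % [t [t [f [p [q b]]]] <> [f [p [q b]]]]]

b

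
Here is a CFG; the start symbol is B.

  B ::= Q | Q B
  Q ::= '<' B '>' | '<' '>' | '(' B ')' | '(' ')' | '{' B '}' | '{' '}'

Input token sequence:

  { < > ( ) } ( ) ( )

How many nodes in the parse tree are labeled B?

5

[B [Q { [B [Q < >] [B [Q ( )]]] }] [B [Q ( )] [B [Q ( )]]]]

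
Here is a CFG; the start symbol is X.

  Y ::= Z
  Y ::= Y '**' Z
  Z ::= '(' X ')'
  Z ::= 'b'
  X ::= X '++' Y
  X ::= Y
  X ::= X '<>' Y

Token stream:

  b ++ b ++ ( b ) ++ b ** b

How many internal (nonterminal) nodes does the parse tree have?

[X [X [X [X [Y [Z b]]] ++ [Y [Z b]]] ++ [Y [Z ( [X [Y [Z b]]] )]]] ++ [Y [Y [Z b]] ** [Z b]]]

17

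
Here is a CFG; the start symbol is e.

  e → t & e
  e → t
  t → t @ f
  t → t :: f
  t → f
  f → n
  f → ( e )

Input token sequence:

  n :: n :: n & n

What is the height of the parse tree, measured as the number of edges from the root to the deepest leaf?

[e [t [t [t [f n]] :: [f n]] :: [f n]] & [e [t [f n]]]]

5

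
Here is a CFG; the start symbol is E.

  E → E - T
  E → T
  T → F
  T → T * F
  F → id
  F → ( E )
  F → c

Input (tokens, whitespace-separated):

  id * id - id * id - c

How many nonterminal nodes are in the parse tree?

[E [E [E [T [T [F id]] * [F id]]] - [T [T [F id]] * [F id]]] - [T [F c]]]

13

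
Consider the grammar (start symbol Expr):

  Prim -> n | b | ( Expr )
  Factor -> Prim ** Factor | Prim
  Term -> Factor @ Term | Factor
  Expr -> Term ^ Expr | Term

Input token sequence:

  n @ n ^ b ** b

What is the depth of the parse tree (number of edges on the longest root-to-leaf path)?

6

[Expr [Term [Factor [Prim n]] @ [Term [Factor [Prim n]]]] ^ [Expr [Term [Factor [Prim b] ** [Factor [Prim b]]]]]]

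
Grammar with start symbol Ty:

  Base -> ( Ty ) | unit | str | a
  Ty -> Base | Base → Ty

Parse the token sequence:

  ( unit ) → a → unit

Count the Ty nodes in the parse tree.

4

[Ty [Base ( [Ty [Base unit]] )] → [Ty [Base a] → [Ty [Base unit]]]]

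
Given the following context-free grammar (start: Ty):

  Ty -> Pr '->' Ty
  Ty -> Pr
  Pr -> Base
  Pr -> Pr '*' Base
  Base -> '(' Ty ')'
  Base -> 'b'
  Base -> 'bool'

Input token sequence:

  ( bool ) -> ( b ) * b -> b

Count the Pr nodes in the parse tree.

6

[Ty [Pr [Base ( [Ty [Pr [Base bool]]] )]] -> [Ty [Pr [Pr [Base ( [Ty [Pr [Base b]]] )]] * [Base b]] -> [Ty [Pr [Base b]]]]]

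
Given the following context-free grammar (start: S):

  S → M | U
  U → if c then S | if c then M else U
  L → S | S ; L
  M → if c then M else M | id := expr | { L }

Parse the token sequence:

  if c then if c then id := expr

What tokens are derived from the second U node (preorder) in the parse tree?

[S [U if c then [S [U if c then [S [M id := expr]]]]]]

if c then id := expr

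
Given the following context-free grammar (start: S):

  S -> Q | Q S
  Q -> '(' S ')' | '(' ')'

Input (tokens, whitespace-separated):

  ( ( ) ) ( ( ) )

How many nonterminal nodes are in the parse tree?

[S [Q ( [S [Q ( )]] )] [S [Q ( [S [Q ( )]] )]]]

8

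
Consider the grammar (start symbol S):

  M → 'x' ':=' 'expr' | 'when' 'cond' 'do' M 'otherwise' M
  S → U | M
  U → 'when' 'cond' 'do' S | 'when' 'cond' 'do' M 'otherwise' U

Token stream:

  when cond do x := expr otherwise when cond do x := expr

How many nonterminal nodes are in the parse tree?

[S [U when cond do [M x := expr] otherwise [U when cond do [S [M x := expr]]]]]

6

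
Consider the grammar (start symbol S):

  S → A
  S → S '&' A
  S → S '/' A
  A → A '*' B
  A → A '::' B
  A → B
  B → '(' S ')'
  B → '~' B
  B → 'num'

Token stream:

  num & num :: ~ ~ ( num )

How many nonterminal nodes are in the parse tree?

[S [S [A [B num]]] & [A [A [B num]] :: [B ~ [B ~ [B ( [S [A [B num]]] )]]]]]

13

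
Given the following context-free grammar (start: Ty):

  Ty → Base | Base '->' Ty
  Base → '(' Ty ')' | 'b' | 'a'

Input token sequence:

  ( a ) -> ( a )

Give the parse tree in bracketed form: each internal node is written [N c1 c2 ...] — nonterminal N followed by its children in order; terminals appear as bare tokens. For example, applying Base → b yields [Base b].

Ty
Base -> Ty
( Ty ) -> Ty
( Base ) -> Ty
( a ) -> Ty
( a ) -> Base
( a ) -> ( Ty )
( a ) -> ( Base )
( a ) -> ( a )

[Ty [Base ( [Ty [Base a]] )] -> [Ty [Base ( [Ty [Base a]] )]]]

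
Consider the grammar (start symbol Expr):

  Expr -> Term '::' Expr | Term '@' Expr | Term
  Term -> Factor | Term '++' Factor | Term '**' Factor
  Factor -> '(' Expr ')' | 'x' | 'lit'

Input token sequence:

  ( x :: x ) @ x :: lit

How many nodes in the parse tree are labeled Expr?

5

[Expr [Term [Factor ( [Expr [Term [Factor x]] :: [Expr [Term [Factor x]]]] )]] @ [Expr [Term [Factor x]] :: [Expr [Term [Factor lit]]]]]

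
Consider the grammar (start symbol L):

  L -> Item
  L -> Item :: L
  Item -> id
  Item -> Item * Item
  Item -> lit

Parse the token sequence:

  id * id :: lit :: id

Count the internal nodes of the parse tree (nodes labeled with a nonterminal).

8

[L [Item [Item id] * [Item id]] :: [L [Item lit] :: [L [Item id]]]]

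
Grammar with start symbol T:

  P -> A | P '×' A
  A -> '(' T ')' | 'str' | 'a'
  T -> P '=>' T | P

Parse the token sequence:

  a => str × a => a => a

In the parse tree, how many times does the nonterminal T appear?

4

[T [P [A a]] => [T [P [P [A str]] × [A a]] => [T [P [A a]] => [T [P [A a]]]]]]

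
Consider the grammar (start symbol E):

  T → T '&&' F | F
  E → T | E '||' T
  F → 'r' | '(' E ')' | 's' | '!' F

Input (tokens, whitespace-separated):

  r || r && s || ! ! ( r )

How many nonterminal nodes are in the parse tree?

16

[E [E [E [T [F r]]] || [T [T [F r]] && [F s]]] || [T [F ! [F ! [F ( [E [T [F r]]] )]]]]]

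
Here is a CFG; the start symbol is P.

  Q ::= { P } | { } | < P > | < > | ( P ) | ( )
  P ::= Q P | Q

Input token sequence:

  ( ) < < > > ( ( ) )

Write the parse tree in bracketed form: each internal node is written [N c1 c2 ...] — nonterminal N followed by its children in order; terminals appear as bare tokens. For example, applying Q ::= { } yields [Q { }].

P
Q P
( ) P
( ) Q P
( ) < P > P
( ) < Q > P
( ) < < > > P
( ) < < > > Q
( ) < < > > ( P )
( ) < < > > ( Q )
( ) < < > > ( ( ) )

[P [Q ( )] [P [Q < [P [Q < >]] >] [P [Q ( [P [Q ( )]] )]]]]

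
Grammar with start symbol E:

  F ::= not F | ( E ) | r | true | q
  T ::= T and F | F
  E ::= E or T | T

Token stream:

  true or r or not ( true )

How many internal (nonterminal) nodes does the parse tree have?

[E [E [E [T [F true]]] or [T [F r]]] or [T [F not [F ( [E [T [F true]]] )]]]]

13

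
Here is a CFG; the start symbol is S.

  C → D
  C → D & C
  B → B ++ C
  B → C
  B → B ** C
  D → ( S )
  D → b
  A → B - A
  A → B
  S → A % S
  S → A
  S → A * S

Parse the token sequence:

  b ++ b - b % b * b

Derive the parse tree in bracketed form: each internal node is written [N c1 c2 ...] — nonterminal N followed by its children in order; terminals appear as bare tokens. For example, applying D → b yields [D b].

[S [A [B [B [C [D b]]] ++ [C [D b]]] - [A [B [C [D b]]]]] % [S [A [B [C [D b]]]] * [S [A [B [C [D b]]]]]]]

S
A % S
B - A % S
B ++ C - A % S
C ++ C - A % S
D ++ C - A % S
b ++ C - A % S
b ++ D - A % S
b ++ b - A % S
b ++ b - B % S
b ++ b - C % S
b ++ b - D % S
b ++ b - b % S
b ++ b - b % A * S
b ++ b - b % B * S
b ++ b - b % C * S
b ++ b - b % D * S
b ++ b - b % b * S
b ++ b - b % b * A
b ++ b - b % b * B
b ++ b - b % b * C
b ++ b - b % b * D
b ++ b - b % b * b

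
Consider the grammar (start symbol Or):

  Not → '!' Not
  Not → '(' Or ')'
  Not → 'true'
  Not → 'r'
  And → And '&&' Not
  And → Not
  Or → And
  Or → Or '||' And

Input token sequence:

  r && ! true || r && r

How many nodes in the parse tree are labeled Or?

2

[Or [Or [And [And [Not r]] && [Not ! [Not true]]]] || [And [And [Not r]] && [Not r]]]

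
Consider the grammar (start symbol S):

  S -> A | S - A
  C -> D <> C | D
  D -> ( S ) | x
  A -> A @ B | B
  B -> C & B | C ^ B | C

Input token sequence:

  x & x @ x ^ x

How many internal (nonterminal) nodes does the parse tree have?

[S [A [A [B [C [D x]] & [B [C [D x]]]]] @ [B [C [D x]] ^ [B [C [D x]]]]]]

15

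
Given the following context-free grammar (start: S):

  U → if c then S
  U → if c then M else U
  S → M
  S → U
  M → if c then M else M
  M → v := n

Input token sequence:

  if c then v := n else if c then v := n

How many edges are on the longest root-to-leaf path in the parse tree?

[S [U if c then [M v := n] else [U if c then [S [M v := n]]]]]

5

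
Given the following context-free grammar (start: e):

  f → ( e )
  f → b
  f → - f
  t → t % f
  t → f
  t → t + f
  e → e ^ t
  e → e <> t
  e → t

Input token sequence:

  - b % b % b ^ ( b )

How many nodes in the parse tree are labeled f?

6

[e [e [t [t [t [f - [f b]]] % [f b]] % [f b]]] ^ [t [f ( [e [t [f b]]] )]]]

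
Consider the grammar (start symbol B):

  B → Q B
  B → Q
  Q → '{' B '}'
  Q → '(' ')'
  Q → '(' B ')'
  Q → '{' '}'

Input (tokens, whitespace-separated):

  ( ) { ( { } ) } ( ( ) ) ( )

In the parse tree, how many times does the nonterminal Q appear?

[B [Q ( )] [B [Q { [B [Q ( [B [Q { }]] )]] }] [B [Q ( [B [Q ( )]] )] [B [Q ( )]]]]]

7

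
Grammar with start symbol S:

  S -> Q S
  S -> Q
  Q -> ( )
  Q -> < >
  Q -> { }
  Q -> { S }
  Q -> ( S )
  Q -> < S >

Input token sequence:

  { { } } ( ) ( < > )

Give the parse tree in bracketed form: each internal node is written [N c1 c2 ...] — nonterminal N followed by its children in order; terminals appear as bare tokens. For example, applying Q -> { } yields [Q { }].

S
Q S
{ S } S
{ Q } S
{ { } } S
{ { } } Q S
{ { } } ( ) S
{ { } } ( ) Q
{ { } } ( ) ( S )
{ { } } ( ) ( Q )
{ { } } ( ) ( < > )

[S [Q { [S [Q { }]] }] [S [Q ( )] [S [Q ( [S [Q < >]] )]]]]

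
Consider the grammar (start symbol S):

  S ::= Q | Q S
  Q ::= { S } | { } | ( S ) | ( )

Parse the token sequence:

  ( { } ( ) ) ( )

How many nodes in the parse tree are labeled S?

4

[S [Q ( [S [Q { }] [S [Q ( )]]] )] [S [Q ( )]]]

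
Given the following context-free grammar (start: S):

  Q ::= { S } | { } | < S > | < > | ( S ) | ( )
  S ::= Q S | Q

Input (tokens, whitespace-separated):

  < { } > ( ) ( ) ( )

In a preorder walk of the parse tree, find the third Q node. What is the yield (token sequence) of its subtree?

[S [Q < [S [Q { }]] >] [S [Q ( )] [S [Q ( )] [S [Q ( )]]]]]

( )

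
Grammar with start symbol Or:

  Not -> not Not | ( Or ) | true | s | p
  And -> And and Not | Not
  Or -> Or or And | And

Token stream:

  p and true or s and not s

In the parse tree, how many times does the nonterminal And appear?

4

[Or [Or [And [And [Not p]] and [Not true]]] or [And [And [Not s]] and [Not not [Not s]]]]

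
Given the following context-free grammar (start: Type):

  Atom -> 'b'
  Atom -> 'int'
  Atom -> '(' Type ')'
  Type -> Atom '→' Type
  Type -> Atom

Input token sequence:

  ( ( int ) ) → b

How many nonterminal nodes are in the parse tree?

8

[Type [Atom ( [Type [Atom ( [Type [Atom int]] )]] )] → [Type [Atom b]]]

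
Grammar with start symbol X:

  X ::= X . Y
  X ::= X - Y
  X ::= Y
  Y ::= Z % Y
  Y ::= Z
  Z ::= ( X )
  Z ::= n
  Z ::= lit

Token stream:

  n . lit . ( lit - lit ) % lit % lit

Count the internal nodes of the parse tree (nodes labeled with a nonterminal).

[X [X [X [Y [Z n]]] . [Y [Z lit]]] . [Y [Z ( [X [X [Y [Z lit]]] - [Y [Z lit]]] )] % [Y [Z lit] % [Y [Z lit]]]]]

19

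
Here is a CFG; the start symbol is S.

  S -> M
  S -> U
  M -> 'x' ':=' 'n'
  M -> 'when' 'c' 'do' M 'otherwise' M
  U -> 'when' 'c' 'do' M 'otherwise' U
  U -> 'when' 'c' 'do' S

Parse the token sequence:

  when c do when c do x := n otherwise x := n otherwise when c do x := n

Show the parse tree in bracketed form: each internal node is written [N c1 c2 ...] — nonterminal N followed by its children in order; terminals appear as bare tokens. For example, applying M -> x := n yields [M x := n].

[S [U when c do [M when c do [M x := n] otherwise [M x := n]] otherwise [U when c do [S [M x := n]]]]]

S
U
when c do M otherwise U
when c do when c do M otherwise M otherwise U
when c do when c do x := n otherwise M otherwise U
when c do when c do x := n otherwise x := n otherwise U
when c do when c do x := n otherwise x := n otherwise when c do S
when c do when c do x := n otherwise x := n otherwise when c do M
when c do when c do x := n otherwise x := n otherwise when c do x := n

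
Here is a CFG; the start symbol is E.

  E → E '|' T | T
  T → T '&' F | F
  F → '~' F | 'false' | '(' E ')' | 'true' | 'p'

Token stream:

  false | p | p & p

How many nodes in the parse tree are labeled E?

[E [E [E [T [F false]]] | [T [F p]]] | [T [T [F p]] & [F p]]]

3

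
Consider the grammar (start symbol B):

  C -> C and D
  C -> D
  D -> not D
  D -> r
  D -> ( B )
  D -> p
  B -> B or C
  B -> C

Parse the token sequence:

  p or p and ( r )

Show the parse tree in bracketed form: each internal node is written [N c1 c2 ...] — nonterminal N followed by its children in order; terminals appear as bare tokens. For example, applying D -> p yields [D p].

B
B or C
C or C
D or C
p or C
p or C and D
p or D and D
p or p and D
p or p and ( B )
p or p and ( C )
p or p and ( D )
p or p and ( r )

[B [B [C [D p]]] or [C [C [D p]] and [D ( [B [C [D r]]] )]]]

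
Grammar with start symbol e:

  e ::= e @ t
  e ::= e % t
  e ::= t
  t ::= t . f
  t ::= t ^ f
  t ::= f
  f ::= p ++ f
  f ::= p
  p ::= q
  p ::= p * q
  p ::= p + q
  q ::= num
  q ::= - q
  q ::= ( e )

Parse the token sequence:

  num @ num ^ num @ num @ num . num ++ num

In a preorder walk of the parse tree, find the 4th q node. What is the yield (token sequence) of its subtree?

[e [e [e [e [t [f [p [q num]]]]] @ [t [t [f [p [q num]]]] ^ [f [p [q num]]]]] @ [t [f [p [q num]]]]] @ [t [t [f [p [q num]]]] . [f [p [q num]] ++ [f [p [q num]]]]]]

num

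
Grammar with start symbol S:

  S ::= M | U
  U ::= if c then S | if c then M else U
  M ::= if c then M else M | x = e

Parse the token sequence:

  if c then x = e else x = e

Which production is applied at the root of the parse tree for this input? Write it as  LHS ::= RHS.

S ::= M

[S [M if c then [M x = e] else [M x = e]]]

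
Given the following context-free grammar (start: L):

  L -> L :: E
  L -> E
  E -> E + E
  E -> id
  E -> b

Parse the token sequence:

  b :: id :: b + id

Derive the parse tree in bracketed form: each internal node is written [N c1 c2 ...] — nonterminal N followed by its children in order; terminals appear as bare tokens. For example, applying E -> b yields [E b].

[L [L [L [E b]] :: [E id]] :: [E [E b] + [E id]]]

L
L :: E
L :: E :: E
E :: E :: E
b :: E :: E
b :: id :: E
b :: id :: E + E
b :: id :: b + E
b :: id :: b + id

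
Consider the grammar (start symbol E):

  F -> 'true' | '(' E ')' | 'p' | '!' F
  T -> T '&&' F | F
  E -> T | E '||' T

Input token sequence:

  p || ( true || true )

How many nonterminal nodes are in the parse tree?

12

[E [E [T [F p]]] || [T [F ( [E [E [T [F true]]] || [T [F true]]] )]]]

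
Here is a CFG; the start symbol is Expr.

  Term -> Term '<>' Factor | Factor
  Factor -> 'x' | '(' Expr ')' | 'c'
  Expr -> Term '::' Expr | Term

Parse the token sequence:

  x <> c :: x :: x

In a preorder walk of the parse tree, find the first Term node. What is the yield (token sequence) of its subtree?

[Expr [Term [Term [Factor x]] <> [Factor c]] :: [Expr [Term [Factor x]] :: [Expr [Term [Factor x]]]]]

x <> c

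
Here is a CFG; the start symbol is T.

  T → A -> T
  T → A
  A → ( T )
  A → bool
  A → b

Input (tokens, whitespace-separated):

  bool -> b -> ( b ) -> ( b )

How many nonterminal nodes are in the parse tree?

12

[T [A bool] -> [T [A b] -> [T [A ( [T [A b]] )] -> [T [A ( [T [A b]] )]]]]]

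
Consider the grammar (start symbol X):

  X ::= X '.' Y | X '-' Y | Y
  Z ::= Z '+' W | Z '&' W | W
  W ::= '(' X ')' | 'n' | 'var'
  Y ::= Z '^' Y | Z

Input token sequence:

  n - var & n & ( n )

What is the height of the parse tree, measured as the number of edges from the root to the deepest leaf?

[X [X [Y [Z [W n]]]] - [Y [Z [Z [Z [W var]] & [W n]] & [W ( [X [Y [Z [W n]]]] )]]]]

8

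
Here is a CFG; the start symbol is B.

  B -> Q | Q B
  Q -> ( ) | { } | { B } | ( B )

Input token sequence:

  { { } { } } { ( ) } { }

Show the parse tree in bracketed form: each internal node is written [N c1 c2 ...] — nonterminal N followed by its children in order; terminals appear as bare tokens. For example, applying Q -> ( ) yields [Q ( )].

[B [Q { [B [Q { }] [B [Q { }]]] }] [B [Q { [B [Q ( )]] }] [B [Q { }]]]]

B
Q B
{ B } B
{ Q B } B
{ { } B } B
{ { } Q } B
{ { } { } } B
{ { } { } } Q B
{ { } { } } { B } B
{ { } { } } { Q } B
{ { } { } } { ( ) } B
{ { } { } } { ( ) } Q
{ { } { } } { ( ) } { }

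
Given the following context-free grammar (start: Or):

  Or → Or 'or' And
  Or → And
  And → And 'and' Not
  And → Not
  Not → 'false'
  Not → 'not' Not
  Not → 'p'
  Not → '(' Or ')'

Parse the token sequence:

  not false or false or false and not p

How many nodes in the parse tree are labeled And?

[Or [Or [Or [And [Not not [Not false]]]] or [And [Not false]]] or [And [And [Not false]] and [Not not [Not p]]]]

4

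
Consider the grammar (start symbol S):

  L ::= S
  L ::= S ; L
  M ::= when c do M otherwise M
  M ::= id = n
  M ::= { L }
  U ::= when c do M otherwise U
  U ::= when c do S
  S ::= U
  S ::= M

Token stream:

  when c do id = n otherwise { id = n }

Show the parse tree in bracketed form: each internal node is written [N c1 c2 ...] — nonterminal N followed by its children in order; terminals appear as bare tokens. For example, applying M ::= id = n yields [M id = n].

S
M
when c do M otherwise M
when c do id = n otherwise M
when c do id = n otherwise { L }
when c do id = n otherwise { S }
when c do id = n otherwise { M }
when c do id = n otherwise { id = n }

[S [M when c do [M id = n] otherwise [M { [L [S [M id = n]]] }]]]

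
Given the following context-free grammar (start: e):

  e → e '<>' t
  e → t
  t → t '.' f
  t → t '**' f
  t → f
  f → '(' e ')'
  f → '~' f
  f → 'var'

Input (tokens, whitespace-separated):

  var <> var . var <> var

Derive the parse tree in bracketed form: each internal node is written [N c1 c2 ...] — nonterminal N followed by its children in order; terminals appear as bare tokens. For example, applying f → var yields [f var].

[e [e [e [t [f var]]] <> [t [t [f var]] . [f var]]] <> [t [f var]]]

e
e <> t
e <> t <> t
t <> t <> t
f <> t <> t
var <> t <> t
var <> t . f <> t
var <> f . f <> t
var <> var . f <> t
var <> var . var <> t
var <> var . var <> f
var <> var . var <> var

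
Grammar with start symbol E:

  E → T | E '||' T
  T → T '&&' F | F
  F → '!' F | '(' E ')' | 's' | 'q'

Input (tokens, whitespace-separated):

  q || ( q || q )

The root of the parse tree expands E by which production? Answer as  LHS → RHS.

[E [E [T [F q]]] || [T [F ( [E [E [T [F q]]] || [T [F q]]] )]]]

E → E '||' T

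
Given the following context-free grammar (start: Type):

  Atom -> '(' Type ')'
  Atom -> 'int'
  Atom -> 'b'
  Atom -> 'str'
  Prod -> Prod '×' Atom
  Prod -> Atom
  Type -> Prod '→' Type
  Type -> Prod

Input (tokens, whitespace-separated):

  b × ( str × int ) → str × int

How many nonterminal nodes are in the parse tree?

[Type [Prod [Prod [Atom b]] × [Atom ( [Type [Prod [Prod [Atom str]] × [Atom int]]] )]] → [Type [Prod [Prod [Atom str]] × [Atom int]]]]

15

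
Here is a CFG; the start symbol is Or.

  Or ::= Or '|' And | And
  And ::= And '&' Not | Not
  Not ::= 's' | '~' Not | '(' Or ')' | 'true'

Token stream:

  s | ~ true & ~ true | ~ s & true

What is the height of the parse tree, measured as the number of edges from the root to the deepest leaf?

6

[Or [Or [Or [And [Not s]]] | [And [And [Not ~ [Not true]]] & [Not ~ [Not true]]]] | [And [And [Not ~ [Not s]]] & [Not true]]]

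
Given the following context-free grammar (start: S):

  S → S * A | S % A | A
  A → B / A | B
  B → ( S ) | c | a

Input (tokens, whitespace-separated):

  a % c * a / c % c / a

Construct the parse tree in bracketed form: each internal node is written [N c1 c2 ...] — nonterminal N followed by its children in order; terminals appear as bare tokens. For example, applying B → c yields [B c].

S
S % A
S * A % A
S % A * A % A
A % A * A % A
B % A * A % A
a % A * A % A
a % B * A % A
a % c * A % A
a % c * B / A % A
a % c * a / A % A
a % c * a / B % A
a % c * a / c % A
a % c * a / c % B / A
a % c * a / c % c / A
a % c * a / c % c / B
a % c * a / c % c / a

[S [S [S [S [A [B a]]] % [A [B c]]] * [A [B a] / [A [B c]]]] % [A [B c] / [A [B a]]]]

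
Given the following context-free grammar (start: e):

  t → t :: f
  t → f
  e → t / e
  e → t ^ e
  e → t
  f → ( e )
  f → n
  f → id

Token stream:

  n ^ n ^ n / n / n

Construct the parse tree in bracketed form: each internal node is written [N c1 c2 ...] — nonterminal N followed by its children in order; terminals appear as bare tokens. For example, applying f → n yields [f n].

e
t ^ e
f ^ e
n ^ e
n ^ t ^ e
n ^ f ^ e
n ^ n ^ e
n ^ n ^ t / e
n ^ n ^ f / e
n ^ n ^ n / e
n ^ n ^ n / t / e
n ^ n ^ n / f / e
n ^ n ^ n / n / e
n ^ n ^ n / n / t
n ^ n ^ n / n / f
n ^ n ^ n / n / n

[e [t [f n]] ^ [e [t [f n]] ^ [e [t [f n]] / [e [t [f n]] / [e [t [f n]]]]]]]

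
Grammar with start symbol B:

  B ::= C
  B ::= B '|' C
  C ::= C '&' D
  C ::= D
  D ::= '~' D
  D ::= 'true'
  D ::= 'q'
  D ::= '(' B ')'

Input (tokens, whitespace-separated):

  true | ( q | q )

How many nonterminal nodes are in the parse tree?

12

[B [B [C [D true]]] | [C [D ( [B [B [C [D q]]] | [C [D q]]] )]]]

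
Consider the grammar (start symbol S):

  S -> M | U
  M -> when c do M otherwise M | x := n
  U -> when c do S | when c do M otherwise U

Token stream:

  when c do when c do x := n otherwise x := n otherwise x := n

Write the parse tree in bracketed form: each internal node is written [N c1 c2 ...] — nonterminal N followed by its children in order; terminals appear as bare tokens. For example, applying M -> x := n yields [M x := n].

S
M
when c do M otherwise M
when c do when c do M otherwise M otherwise M
when c do when c do x := n otherwise M otherwise M
when c do when c do x := n otherwise x := n otherwise M
when c do when c do x := n otherwise x := n otherwise x := n

[S [M when c do [M when c do [M x := n] otherwise [M x := n]] otherwise [M x := n]]]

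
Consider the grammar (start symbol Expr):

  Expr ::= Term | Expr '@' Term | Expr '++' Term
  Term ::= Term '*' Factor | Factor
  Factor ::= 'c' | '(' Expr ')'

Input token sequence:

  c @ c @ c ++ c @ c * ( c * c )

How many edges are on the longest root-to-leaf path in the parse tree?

[Expr [Expr [Expr [Expr [Expr [Term [Factor c]]] @ [Term [Factor c]]] @ [Term [Factor c]]] ++ [Term [Factor c]]] @ [Term [Term [Factor c]] * [Factor ( [Expr [Term [Term [Factor c]] * [Factor c]]] )]]]

7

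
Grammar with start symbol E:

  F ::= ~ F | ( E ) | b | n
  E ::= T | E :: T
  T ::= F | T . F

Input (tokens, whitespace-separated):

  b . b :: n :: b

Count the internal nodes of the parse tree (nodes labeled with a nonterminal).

[E [E [E [T [T [F b]] . [F b]]] :: [T [F n]]] :: [T [F b]]]

11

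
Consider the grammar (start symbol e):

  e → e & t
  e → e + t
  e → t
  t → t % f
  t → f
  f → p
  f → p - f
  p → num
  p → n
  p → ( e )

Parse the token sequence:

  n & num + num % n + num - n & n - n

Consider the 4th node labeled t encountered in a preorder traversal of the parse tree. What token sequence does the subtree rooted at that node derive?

num

[e [e [e [e [e [t [f [p n]]]] & [t [f [p num]]]] + [t [t [f [p num]]] % [f [p n]]]] + [t [f [p num] - [f [p n]]]]] & [t [f [p n] - [f [p n]]]]]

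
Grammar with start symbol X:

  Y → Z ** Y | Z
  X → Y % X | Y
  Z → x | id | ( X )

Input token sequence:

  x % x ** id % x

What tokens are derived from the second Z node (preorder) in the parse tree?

x

[X [Y [Z x]] % [X [Y [Z x] ** [Y [Z id]]] % [X [Y [Z x]]]]]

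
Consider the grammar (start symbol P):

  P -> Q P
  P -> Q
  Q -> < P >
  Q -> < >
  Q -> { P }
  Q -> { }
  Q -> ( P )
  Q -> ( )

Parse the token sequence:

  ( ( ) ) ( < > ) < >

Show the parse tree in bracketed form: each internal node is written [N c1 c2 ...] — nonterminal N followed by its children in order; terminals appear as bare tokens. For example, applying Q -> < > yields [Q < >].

[P [Q ( [P [Q ( )]] )] [P [Q ( [P [Q < >]] )] [P [Q < >]]]]

P
Q P
( P ) P
( Q ) P
( ( ) ) P
( ( ) ) Q P
( ( ) ) ( P ) P
( ( ) ) ( Q ) P
( ( ) ) ( < > ) P
( ( ) ) ( < > ) Q
( ( ) ) ( < > ) < >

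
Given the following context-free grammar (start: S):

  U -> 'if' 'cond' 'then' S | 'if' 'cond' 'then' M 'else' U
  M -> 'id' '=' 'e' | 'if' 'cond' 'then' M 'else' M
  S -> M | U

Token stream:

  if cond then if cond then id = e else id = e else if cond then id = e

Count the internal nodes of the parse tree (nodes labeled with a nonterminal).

[S [U if cond then [M if cond then [M id = e] else [M id = e]] else [U if cond then [S [M id = e]]]]]

8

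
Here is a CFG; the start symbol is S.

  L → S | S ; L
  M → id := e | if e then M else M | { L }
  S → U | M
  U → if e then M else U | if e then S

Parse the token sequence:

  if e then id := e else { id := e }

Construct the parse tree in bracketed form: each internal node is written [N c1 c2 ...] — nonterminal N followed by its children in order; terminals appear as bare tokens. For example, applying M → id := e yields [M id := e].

[S [M if e then [M id := e] else [M { [L [S [M id := e]]] }]]]

S
M
if e then M else M
if e then id := e else M
if e then id := e else { L }
if e then id := e else { S }
if e then id := e else { M }
if e then id := e else { id := e }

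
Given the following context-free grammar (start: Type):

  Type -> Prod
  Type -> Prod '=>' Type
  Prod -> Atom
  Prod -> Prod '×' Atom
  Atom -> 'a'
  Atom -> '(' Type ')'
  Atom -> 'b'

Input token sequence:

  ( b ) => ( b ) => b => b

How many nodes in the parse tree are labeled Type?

6

[Type [Prod [Atom ( [Type [Prod [Atom b]]] )]] => [Type [Prod [Atom ( [Type [Prod [Atom b]]] )]] => [Type [Prod [Atom b]] => [Type [Prod [Atom b]]]]]]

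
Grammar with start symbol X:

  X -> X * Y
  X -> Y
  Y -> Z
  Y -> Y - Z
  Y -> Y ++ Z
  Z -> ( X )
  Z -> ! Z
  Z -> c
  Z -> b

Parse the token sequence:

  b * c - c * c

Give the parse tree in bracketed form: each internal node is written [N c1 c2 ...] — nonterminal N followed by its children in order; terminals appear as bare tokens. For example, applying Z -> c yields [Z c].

[X [X [X [Y [Z b]]] * [Y [Y [Z c]] - [Z c]]] * [Y [Z c]]]

X
X * Y
X * Y * Y
Y * Y * Y
Z * Y * Y
b * Y * Y
b * Y - Z * Y
b * Z - Z * Y
b * c - Z * Y
b * c - c * Y
b * c - c * Z
b * c - c * c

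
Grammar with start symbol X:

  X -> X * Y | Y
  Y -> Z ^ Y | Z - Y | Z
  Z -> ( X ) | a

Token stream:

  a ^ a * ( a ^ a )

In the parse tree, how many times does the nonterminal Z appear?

5

[X [X [Y [Z a] ^ [Y [Z a]]]] * [Y [Z ( [X [Y [Z a] ^ [Y [Z a]]]] )]]]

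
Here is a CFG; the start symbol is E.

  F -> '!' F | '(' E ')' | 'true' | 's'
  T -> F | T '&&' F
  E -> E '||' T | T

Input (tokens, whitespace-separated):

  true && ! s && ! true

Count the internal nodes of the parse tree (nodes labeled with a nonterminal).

[E [T [T [T [F true]] && [F ! [F s]]] && [F ! [F true]]]]

9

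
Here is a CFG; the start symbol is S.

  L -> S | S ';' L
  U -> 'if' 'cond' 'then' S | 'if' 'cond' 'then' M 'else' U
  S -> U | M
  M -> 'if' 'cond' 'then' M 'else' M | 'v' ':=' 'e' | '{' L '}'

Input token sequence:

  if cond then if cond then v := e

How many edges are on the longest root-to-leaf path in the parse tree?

[S [U if cond then [S [U if cond then [S [M v := e]]]]]]

6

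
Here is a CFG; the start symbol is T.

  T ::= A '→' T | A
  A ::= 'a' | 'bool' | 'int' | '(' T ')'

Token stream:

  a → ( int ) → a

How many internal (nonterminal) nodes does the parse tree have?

[T [A a] → [T [A ( [T [A int]] )] → [T [A a]]]]

8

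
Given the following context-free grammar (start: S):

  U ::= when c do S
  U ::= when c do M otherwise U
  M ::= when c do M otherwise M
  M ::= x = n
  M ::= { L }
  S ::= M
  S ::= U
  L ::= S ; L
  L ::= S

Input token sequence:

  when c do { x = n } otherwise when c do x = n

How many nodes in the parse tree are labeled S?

[S [U when c do [M { [L [S [M x = n]]] }] otherwise [U when c do [S [M x = n]]]]]

3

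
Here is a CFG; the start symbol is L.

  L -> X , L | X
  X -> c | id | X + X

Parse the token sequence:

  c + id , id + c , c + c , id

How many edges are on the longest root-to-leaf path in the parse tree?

[L [X [X c] + [X id]] , [L [X [X id] + [X c]] , [L [X [X c] + [X c]] , [L [X id]]]]]

5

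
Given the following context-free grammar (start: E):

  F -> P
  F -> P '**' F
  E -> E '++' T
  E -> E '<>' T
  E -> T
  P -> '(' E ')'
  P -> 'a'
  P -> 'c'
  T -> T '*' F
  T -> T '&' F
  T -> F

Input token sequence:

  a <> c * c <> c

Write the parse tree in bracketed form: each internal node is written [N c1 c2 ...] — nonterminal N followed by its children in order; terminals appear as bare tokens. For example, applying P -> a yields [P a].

E
E <> T
E <> T <> T
T <> T <> T
F <> T <> T
P <> T <> T
a <> T <> T
a <> T * F <> T
a <> F * F <> T
a <> P * F <> T
a <> c * F <> T
a <> c * P <> T
a <> c * c <> T
a <> c * c <> F
a <> c * c <> P
a <> c * c <> c

[E [E [E [T [F [P a]]]] <> [T [T [F [P c]]] * [F [P c]]]] <> [T [F [P c]]]]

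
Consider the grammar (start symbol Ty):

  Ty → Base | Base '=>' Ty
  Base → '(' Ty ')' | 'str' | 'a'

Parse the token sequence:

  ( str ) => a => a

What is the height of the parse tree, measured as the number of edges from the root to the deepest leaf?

4

[Ty [Base ( [Ty [Base str]] )] => [Ty [Base a] => [Ty [Base a]]]]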